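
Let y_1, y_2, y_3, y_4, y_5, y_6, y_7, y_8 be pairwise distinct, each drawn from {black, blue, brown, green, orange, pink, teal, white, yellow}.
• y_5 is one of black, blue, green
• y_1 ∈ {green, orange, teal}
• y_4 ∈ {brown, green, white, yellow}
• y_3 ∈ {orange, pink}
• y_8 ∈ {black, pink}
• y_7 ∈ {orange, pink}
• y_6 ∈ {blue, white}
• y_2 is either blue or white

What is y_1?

teal

y_2 and y_6 between them cover only {blue, white} — a naked pair. Remove those values from y_4, y_5.
The 2 variables y_3 and y_7 are confined to {orange, pink}, which locks those values in; drop them from y_1, y_8.
That leaves y_8 = black. So y_5 can't be black.
That leaves y_5 = green. So y_1, y_4 can't be green.
So y_1 = teal.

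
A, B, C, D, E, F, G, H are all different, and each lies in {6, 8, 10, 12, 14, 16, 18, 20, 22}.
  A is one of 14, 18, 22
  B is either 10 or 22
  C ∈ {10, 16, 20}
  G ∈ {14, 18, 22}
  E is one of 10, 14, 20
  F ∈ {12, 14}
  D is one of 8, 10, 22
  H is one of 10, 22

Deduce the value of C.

The 8 variables draw from only 8 values {8, 10, 12, 14, 16, 18, 20, 22}, so each is used; only D can be 8, hence D = 8.
Among the 7 still-open variables, 12 fits only F (and all 7 values in {10, 12, 14, 16, 18, 20, 22} must be used), so F = 12.
The 6 still-open variables draw from only 6 values {10, 14, 16, 18, 20, 22}, so each is used; only C can be 16, hence C = 16.

16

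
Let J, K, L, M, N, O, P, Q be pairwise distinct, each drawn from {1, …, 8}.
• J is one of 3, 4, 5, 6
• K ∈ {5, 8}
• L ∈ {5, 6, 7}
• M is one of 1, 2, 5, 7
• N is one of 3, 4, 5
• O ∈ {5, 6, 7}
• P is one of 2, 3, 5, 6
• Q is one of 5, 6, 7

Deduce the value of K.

Among the 8 variables, 1 fits only M (and all 8 values in {1, 2, 3, 4, 5, 6, 7, 8} must be used), so M = 1.
Among the 7 still-open variables, 2 fits only P (and all 7 values in {2, 3, 4, 5, 6, 7, 8} must be used), so P = 2.
The 6 still-open variables together cover exactly {3, 4, 5, 6, 7, 8} — 6 values for 6 variables — and 8 appears only in K's list, so K = 8.

8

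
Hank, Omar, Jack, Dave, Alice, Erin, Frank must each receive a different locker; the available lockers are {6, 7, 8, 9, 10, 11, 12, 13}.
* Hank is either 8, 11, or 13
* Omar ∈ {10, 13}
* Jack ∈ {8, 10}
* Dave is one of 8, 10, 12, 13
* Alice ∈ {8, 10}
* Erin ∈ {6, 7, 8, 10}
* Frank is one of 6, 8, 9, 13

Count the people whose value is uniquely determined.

Jack and Alice between them cover only {8, 10} — a naked pair. Remove those values from Hank, Omar, Dave, Erin, Frank.
Omar has just one choice, so Omar = 13. So Hank, Dave, Frank can't be 13.
Dave's domain is down to {12}, so Dave = 12.
Hank's domain is down to {11}, so Hank = 11.
Determined: Hank=11, Omar=13, Dave=12. The other people each still have more than one consistent value. That makes 3.

3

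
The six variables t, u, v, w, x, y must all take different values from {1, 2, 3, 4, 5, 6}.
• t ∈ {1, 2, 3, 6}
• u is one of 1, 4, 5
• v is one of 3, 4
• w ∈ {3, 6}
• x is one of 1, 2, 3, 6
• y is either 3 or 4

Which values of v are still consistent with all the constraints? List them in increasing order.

3, 4

The 6 variables together cover exactly {1, 2, 3, 4, 5, 6} — 6 values for 6 variables — and 5 appears only in u's list, so u = 5.
v and y share exactly the 2 values {3, 4}; by pigeonhole those values go to them, so strike 3, 4 from t, w, x.
w has just one choice, so w = 6. So t, x can't be 6.
No further eliminations apply; v can still be any of 3, 4.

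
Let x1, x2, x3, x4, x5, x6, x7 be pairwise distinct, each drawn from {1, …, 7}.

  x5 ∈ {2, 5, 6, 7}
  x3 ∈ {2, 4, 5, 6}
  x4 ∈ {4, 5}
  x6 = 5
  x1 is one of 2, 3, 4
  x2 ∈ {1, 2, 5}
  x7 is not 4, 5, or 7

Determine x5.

x6's domain is down to {5}, so x6 = 5. Eliminate 5 elsewhere: x2, x3, x4, x5.
That leaves x4 = 4. Eliminate 4 elsewhere: x1, x3.
The 5 still-open variables together cover exactly {1, 2, 3, 6, 7} — 5 values for 5 variables — and 7 appears only in x5's list, so x5 = 7.

7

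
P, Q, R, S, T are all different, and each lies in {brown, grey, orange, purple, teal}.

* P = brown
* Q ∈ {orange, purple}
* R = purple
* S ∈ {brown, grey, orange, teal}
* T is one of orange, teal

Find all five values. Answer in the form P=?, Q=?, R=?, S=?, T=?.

P has just one choice, so P = brown. Strike brown from S.
R must be purple (only option left). So Q can't be purple.
Q must be orange (only option left). Strike orange from S, T.
That leaves T = teal. So S can't be teal.
S has just one choice, so S = grey.

P=brown, Q=orange, R=purple, S=grey, T=teal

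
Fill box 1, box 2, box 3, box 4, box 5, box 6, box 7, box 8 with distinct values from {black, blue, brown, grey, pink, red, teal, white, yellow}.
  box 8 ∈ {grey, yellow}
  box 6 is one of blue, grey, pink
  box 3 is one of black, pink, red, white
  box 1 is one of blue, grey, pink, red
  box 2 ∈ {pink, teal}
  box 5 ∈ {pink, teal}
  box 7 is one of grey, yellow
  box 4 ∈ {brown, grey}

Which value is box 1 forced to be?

box 2 and box 5 between them cover only {pink, teal} — a naked pair. Remove those values from box 1, box 3, box 6.
box 7 and box 8 share exactly the 2 values {grey, yellow}; by pigeonhole those values go to them, so strike grey, yellow from box 1, box 4, box 6.
box 4's domain is down to {brown}, so box 4 = brown.
box 6's domain is down to {blue}, so box 6 = blue. Remove blue from box 1.
So box 1 = red.

red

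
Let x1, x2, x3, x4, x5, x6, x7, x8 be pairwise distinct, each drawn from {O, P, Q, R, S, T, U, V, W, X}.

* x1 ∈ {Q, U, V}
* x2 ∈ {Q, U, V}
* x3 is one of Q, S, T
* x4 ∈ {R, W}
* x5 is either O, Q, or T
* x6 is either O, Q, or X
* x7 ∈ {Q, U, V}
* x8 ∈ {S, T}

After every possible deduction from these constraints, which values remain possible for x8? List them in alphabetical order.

x1, x2, x7 between them cover only {Q, U, V} — a naked triple. Remove those values from x3, x5, x6.
x3 and x8 share exactly the 2 values {S, T}; by pigeonhole those values go to them, so strike S, T from x5.
That leaves x5 = O. So x6 can't be O.
x6 must be X (only option left).
No further eliminations apply; x8 can still be any of S, T.

S, T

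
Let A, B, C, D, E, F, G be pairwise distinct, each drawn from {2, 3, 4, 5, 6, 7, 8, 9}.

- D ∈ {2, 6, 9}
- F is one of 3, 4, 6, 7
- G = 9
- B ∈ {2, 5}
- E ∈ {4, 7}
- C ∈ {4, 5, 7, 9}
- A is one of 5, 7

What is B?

2

G must be 9 (only option left). Remove 9 from C, D.
Among the 6 still-open variables, 3 fits only F (and all 6 values in {2, 3, 4, 5, 6, 7} must be used), so F = 3.
The 5 still-open variables draw from only 5 values {2, 4, 5, 6, 7}, so each is used; only D can be 6, hence D = 6.
Among the 4 still-open variables, 2 fits only B (and all 4 values in {2, 4, 5, 7} must be used), so B = 2.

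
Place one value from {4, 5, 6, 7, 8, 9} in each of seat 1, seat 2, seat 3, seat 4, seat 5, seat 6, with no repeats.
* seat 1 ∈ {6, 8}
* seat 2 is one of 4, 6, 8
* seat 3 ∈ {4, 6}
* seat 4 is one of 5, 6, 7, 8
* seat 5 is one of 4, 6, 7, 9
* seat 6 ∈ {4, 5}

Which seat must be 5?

seat 6

The 6 variables draw from only 6 values {4, 5, 6, 7, 8, 9}, so each is used; only seat 5 can be 9, hence seat 5 = 9.
The 5 still-open variables draw from only 5 values {4, 5, 6, 7, 8}, so each is used; only seat 4 can be 7, hence seat 4 = 7.
Among the 4 still-open variables, 5 fits only seat 6 (and all 4 values in {4, 5, 6, 8} must be used), so seat 6 = 5.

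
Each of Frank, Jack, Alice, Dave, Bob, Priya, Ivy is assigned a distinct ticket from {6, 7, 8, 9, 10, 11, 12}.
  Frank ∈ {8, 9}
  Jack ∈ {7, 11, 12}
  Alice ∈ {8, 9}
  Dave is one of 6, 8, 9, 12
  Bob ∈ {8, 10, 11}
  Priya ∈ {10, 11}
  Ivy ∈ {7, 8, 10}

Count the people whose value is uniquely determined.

The 7 variables draw from only 7 values {6, 7, 8, 9, 10, 11, 12}, so each is used; only Dave can be 6, hence Dave = 6.
The 6 still-open variables together cover exactly {7, 8, 9, 10, 11, 12} — 6 values for 6 variables — and 12 appears only in Jack's list, so Jack = 12.
The 5 still-open variables draw from only 5 values {7, 8, 9, 10, 11}, so each is used; only Ivy can be 7, hence Ivy = 7.
Frank and Alice share exactly the 2 values {8, 9}; by pigeonhole those values go to them, so strike 8, 9 from Bob.
Determined: Jack=12, Dave=6, Ivy=7. The other people each still have more than one consistent value. That makes 3.

3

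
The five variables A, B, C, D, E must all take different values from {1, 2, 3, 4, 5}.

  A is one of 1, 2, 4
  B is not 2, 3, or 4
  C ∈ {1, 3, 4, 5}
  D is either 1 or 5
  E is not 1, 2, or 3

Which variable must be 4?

E

Among the 5 variables, 2 fits only A (and all 5 values in {1, 2, 3, 4, 5} must be used), so A = 2.
The 4 still-open variables together cover exactly {1, 3, 4, 5} — 4 values for 4 variables — and 3 appears only in C's list, so C = 3.
The 3 still-open variables together cover exactly {1, 4, 5} — 3 values for 3 variables — and 4 appears only in E's list, so E = 4.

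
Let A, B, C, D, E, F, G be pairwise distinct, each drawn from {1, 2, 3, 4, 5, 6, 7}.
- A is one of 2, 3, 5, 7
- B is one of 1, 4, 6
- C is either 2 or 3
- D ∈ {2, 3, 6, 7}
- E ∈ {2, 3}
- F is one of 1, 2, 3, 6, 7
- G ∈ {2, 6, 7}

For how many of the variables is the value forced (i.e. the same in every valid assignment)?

3

Among the 7 variables, 4 fits only B (and all 7 values in {1, 2, 3, 4, 5, 6, 7} must be used), so B = 4.
Among the 6 still-open variables, 1 fits only F (and all 6 values in {1, 2, 3, 5, 6, 7} must be used), so F = 1.
Among the 5 still-open variables, 5 fits only A (and all 5 values in {2, 3, 5, 6, 7} must be used), so A = 5.
C and E share exactly the 2 values {2, 3}; by pigeonhole those values go to them, so strike 2, 3 from D, G.
Determined: A=5, B=4, F=1. The other variables each still have more than one consistent value. That makes 3.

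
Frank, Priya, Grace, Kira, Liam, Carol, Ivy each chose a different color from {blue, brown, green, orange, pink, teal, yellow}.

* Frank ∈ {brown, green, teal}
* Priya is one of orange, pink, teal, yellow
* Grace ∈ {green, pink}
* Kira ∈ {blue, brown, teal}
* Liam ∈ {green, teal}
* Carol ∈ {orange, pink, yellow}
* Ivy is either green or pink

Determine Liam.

Among the 7 variables, blue fits only Kira (and all 7 values in {blue, brown, green, orange, pink, teal, yellow} must be used), so Kira = blue.
The 6 still-open variables together cover exactly {brown, green, orange, pink, teal, yellow} — 6 values for 6 variables — and brown appears only in Frank's list, so Frank = brown.
The 2 variables Grace and Ivy are confined to {green, pink}, which locks those values in; drop them from Priya, Liam, Carol.
So Liam = teal.

teal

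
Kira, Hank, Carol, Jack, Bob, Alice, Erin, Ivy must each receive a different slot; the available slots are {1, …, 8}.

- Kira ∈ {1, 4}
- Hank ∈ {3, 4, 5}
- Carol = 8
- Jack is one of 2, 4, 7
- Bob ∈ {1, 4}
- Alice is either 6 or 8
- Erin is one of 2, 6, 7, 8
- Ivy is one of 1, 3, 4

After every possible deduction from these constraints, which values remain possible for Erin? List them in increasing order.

Carol must be 8 (only option left). Eliminate 8 elsewhere: Alice, Erin.
That leaves Alice = 6. Eliminate 6 elsewhere: Erin.
Among the 6 still-open variables, 5 fits only Hank (and all 6 values in {1, 2, 3, 4, 5, 7} must be used), so Hank = 5.
The 5 still-open variables together cover exactly {1, 2, 3, 4, 7} — 5 values for 5 variables — and 3 appears only in Ivy's list, so Ivy = 3.
Kira and Bob share exactly the 2 values {1, 4}; by pigeonhole those values go to them, so strike 1, 4 from Jack.
No further eliminations apply; Erin can still be any of 2, 7.

2, 7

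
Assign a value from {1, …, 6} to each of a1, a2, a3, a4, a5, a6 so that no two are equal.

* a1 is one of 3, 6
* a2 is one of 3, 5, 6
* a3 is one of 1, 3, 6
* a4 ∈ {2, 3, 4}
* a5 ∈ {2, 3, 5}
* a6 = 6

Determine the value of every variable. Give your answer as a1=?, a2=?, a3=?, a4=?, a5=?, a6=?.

a6 must be 6 (only option left). Strike 6 from a1, a2, a3.
a1 must be 3 (only option left). Strike 3 from a2, a3, a4, a5.
a2's domain is down to {5}, so a2 = 5. Strike 5 from a5.
a3's domain is down to {1}, so a3 = 1.
a5's domain is down to {2}, so a5 = 2. Eliminate 2 elsewhere: a4.
a4 must be 4 (only option left).

a1=3, a2=5, a3=1, a4=4, a5=2, a6=6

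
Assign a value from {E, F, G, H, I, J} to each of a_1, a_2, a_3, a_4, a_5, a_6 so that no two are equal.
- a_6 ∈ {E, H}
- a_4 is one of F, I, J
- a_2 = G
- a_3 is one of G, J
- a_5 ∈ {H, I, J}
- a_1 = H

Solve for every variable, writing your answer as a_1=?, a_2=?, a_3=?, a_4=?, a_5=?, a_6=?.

a_1 must be H (only option left). Eliminate H elsewhere: a_5, a_6.
a_2 has just one choice, so a_2 = G. Strike G from a_3.
a_3 must be J (only option left). So a_4, a_5 can't be J.
a_5's domain is down to {I}, so a_5 = I. So a_4 can't be I.
a_6 has just one choice, so a_6 = E.
a_4 must be F (only option left).

a_1=H, a_2=G, a_3=J, a_4=F, a_5=I, a_6=E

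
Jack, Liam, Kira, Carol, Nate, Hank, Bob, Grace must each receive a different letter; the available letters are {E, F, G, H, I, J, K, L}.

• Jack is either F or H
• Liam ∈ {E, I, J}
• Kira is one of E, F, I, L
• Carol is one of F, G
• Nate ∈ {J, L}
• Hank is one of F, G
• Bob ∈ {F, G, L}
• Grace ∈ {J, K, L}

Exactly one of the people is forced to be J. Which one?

Nate

The 8 variables draw from only 8 values {E, F, G, H, I, J, K, L}, so each is used; only Jack can be H, hence Jack = H.
Among the 7 still-open variables, K fits only Grace (and all 7 values in {E, F, G, I, J, K, L} must be used), so Grace = K.
Carol and Hank share exactly the 2 values {F, G}; by pigeonhole those values go to them, so strike F, G from Kira, Bob.
Bob must be L (only option left). Remove L from Kira, Nate.
So J goes to Nate.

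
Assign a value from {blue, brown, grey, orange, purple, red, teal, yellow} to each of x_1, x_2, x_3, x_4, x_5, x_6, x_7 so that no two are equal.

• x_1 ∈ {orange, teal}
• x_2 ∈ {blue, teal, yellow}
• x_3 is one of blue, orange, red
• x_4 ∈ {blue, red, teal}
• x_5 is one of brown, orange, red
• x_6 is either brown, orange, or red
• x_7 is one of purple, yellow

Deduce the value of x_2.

yellow

Among the 7 variables, purple fits only x_7 (and all 7 values in {blue, brown, orange, purple, red, teal, yellow} must be used), so x_7 = purple.
Among the 6 still-open variables, yellow fits only x_2 (and all 6 values in {blue, brown, orange, red, teal, yellow} must be used), so x_2 = yellow.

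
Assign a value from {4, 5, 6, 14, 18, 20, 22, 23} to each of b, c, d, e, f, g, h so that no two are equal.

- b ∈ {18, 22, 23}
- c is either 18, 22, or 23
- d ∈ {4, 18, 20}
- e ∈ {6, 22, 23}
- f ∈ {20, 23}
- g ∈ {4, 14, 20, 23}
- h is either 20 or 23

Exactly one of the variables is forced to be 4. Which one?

d

The 7 variables together cover exactly {4, 6, 14, 18, 20, 22, 23} — 7 values for 7 variables — and 6 appears only in e's list, so e = 6.
The 6 still-open variables together cover exactly {4, 14, 18, 20, 22, 23} — 6 values for 6 variables — and 14 appears only in g's list, so g = 14.
The 5 still-open variables draw from only 5 values {4, 18, 20, 22, 23}, so each is used; only d can be 4, hence d = 4.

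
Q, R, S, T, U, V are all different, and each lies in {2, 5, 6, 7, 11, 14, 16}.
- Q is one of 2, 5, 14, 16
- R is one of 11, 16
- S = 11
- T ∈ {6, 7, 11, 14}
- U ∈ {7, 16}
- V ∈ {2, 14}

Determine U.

7

S's domain is down to {11}, so S = 11. Remove 11 from R, T.
That leaves R = 16. So Q, U can't be 16.
So U = 7.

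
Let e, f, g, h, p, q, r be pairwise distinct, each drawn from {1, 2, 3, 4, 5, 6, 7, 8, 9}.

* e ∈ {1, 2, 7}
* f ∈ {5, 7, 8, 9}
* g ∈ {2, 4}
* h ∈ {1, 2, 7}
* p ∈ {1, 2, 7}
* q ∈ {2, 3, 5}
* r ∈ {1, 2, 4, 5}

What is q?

3

e, h, p share exactly the 3 values {1, 2, 7}; by pigeonhole those values go to them, so strike 1, 2, 7 from f, g, q, r.
g has just one choice, so g = 4. So r can't be 4.
r's domain is down to {5}, so r = 5. Eliminate 5 elsewhere: f, q.
So q = 3.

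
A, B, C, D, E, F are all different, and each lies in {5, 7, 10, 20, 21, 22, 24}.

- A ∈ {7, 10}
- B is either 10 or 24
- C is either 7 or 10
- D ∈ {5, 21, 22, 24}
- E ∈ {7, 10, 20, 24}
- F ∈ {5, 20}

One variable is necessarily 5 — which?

F

A and C share exactly the 2 values {7, 10}; by pigeonhole those values go to them, so strike 7, 10 from B, E.
That leaves B = 24. So D, E can't be 24.
E has just one choice, so E = 20. Eliminate 20 elsewhere: F.
So 5 goes to F.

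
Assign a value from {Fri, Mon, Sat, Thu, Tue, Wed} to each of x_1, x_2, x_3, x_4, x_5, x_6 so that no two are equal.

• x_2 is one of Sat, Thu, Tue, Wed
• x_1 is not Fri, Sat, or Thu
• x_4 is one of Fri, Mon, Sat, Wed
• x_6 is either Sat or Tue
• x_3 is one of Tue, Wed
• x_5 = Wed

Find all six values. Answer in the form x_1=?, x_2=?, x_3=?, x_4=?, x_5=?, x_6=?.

x_1=Mon, x_2=Thu, x_3=Tue, x_4=Fri, x_5=Wed, x_6=Sat

x_5 must be Wed (only option left). So x_1, x_2, x_3, x_4 can't be Wed.
x_3 has just one choice, so x_3 = Tue. Strike Tue from x_1, x_2, x_6.
x_6 must be Sat (only option left). Eliminate Sat elsewhere: x_2, x_4.
x_1's domain is down to {Mon}, so x_1 = Mon. So x_4 can't be Mon.
That leaves x_2 = Thu.
x_4's domain is down to {Fri}, so x_4 = Fri.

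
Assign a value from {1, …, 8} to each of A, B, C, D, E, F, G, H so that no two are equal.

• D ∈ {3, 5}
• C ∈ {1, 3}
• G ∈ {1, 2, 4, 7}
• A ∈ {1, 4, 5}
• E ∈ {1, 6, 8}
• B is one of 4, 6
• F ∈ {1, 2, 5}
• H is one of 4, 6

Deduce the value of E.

8

Among the 8 variables, 7 fits only G (and all 8 values in {1, 2, 3, 4, 5, 6, 7, 8} must be used), so G = 7.
The 7 still-open variables together cover exactly {1, 2, 3, 4, 5, 6, 8} — 7 values for 7 variables — and 2 appears only in F's list, so F = 2.
The 6 still-open variables together cover exactly {1, 3, 4, 5, 6, 8} — 6 values for 6 variables — and 8 appears only in E's list, so E = 8.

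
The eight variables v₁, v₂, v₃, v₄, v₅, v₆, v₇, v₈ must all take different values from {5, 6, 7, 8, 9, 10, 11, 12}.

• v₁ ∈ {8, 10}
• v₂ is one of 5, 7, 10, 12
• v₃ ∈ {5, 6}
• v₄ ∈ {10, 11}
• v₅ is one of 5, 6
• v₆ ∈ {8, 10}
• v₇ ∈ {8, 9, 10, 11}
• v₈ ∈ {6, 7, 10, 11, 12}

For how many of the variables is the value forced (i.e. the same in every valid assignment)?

The 8 variables together cover exactly {5, 6, 7, 8, 9, 10, 11, 12} — 8 values for 8 variables — and 9 appears only in v₇'s list, so v₇ = 9.
v₁ and v₆ share exactly the 2 values {8, 10}; by pigeonhole those values go to them, so strike 8, 10 from v₂, v₄, v₈.
v₄'s domain is down to {11}, so v₄ = 11. Eliminate 11 elsewhere: v₈.
v₃ and v₅ share exactly the 2 values {5, 6}; by pigeonhole those values go to them, so strike 5, 6 from v₂, v₈.
Determined: v₄=11, v₇=9. The other variables each still have more than one consistent value. That makes 2.

2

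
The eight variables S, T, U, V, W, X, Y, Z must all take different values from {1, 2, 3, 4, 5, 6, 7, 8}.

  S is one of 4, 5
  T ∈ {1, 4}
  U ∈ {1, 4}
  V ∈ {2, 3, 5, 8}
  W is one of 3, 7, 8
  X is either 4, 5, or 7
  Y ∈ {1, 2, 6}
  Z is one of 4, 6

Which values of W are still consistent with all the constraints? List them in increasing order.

T and U share exactly the 2 values {1, 4}; by pigeonhole those values go to them, so strike 1, 4 from S, X, Y, Z.
That leaves S = 5. Remove 5 from V, X.
X's domain is down to {7}, so X = 7. So W can't be 7.
Z must be 6 (only option left). Eliminate 6 elsewhere: Y.
Y has just one choice, so Y = 2. Remove 2 from V.
No further eliminations apply; W can still be any of 3, 8.

3, 8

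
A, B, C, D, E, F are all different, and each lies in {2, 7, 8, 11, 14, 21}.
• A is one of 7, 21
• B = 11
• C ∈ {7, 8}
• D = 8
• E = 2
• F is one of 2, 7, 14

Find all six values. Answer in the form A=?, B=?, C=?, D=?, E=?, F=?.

B's domain is down to {11}, so B = 11.
D's domain is down to {8}, so D = 8. So C can't be 8.
E must be 2 (only option left). Strike 2 from F.
C has just one choice, so C = 7. So A, F can't be 7.
That leaves F = 14.
A has just one choice, so A = 21.

A=21, B=11, C=7, D=8, E=2, F=14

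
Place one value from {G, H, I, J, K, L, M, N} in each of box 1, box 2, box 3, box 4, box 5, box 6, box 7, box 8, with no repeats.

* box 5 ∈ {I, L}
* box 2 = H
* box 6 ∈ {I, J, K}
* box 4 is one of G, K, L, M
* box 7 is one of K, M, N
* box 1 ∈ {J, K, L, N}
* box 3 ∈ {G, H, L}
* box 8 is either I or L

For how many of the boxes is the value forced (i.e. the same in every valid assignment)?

2

box 2's domain is down to {H}, so box 2 = H. So box 3 can't be H.
box 5 and box 8 between them cover only {I, L} — a naked pair. Remove those values from box 1, box 3, box 4, box 6.
box 3 must be G (only option left). Remove G from box 4.
Determined: box 2=H, box 3=G. The other boxes each still have more than one consistent value. That makes 2.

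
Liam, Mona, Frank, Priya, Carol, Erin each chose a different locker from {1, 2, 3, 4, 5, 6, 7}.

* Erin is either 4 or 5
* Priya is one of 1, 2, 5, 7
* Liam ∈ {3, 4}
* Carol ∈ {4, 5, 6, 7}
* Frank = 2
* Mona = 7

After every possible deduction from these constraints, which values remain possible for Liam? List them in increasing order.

3, 4

Mona's domain is down to {7}, so Mona = 7. Strike 7 from Priya, Carol.
Frank has just one choice, so Frank = 2. So Priya can't be 2.
No further eliminations apply; Liam can still be any of 3, 4.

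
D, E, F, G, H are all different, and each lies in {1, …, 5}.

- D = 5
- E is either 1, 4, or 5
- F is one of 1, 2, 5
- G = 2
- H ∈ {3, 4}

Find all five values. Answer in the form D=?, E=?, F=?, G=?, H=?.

D=5, E=4, F=1, G=2, H=3

D must be 5 (only option left). Remove 5 from E, F.
G's domain is down to {2}, so G = 2. So F can't be 2.
F must be 1 (only option left). Eliminate 1 elsewhere: E.
That leaves E = 4. So H can't be 4.
That leaves H = 3.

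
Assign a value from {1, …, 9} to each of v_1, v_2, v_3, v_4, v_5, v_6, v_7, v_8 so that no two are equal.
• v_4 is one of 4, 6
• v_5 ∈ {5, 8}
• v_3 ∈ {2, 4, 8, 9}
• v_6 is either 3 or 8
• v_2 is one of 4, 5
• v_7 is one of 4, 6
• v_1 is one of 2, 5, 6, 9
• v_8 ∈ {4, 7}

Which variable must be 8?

v_5

The 8 variables together cover exactly {2, 3, 4, 5, 6, 7, 8, 9} — 8 values for 8 variables — and 3 appears only in v_6's list, so v_6 = 3.
The 7 still-open variables together cover exactly {2, 4, 5, 6, 7, 8, 9} — 7 values for 7 variables — and 7 appears only in v_8's list, so v_8 = 7.
v_4 and v_7 share exactly the 2 values {4, 6}; by pigeonhole those values go to them, so strike 4, 6 from v_1, v_2, v_3.
v_2's domain is down to {5}, so v_2 = 5. Remove 5 from v_1, v_5.
So 8 goes to v_5.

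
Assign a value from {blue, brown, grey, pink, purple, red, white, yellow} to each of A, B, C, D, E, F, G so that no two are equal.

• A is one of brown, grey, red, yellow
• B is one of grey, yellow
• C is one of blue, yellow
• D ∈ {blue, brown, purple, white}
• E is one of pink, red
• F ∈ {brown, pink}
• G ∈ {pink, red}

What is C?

blue

The 2 variables E and G are confined to {pink, red}, which locks those values in; drop them from A, F.
F's domain is down to {brown}, so F = brown. Eliminate brown elsewhere: A, D.
A and B share exactly the 2 values {grey, yellow}; by pigeonhole those values go to them, so strike grey, yellow from C.
So C = blue.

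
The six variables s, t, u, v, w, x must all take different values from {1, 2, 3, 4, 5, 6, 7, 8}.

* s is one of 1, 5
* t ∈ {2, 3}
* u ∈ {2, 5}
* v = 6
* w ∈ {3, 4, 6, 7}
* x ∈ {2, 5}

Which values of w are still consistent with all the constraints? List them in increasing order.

4, 7

v must be 6 (only option left). Eliminate 6 elsewhere: w.
u and x share exactly the 2 values {2, 5}; by pigeonhole those values go to them, so strike 2, 5 from s, t.
s's domain is down to {1}, so s = 1.
t has just one choice, so t = 3. Strike 3 from w.
No further eliminations apply; w can still be any of 4, 7.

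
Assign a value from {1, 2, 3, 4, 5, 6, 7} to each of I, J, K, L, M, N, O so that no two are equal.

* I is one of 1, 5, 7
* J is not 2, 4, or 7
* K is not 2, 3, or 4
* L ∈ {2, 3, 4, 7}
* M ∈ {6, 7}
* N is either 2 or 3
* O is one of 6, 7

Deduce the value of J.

3

The 7 variables draw from only 7 values {1, 2, 3, 4, 5, 6, 7}, so each is used; only L can be 4, hence L = 4.
The 6 still-open variables draw from only 6 values {1, 2, 3, 5, 6, 7}, so each is used; only N can be 2, hence N = 2.
The 5 still-open variables together cover exactly {1, 3, 5, 6, 7} — 5 values for 5 variables — and 3 appears only in J's list, so J = 3.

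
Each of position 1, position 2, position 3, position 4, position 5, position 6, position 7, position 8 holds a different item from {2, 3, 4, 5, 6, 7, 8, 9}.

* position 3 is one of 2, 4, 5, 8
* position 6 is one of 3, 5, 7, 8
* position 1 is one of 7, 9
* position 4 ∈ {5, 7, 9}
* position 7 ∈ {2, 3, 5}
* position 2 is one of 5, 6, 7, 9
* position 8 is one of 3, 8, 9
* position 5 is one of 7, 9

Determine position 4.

5

The 8 variables together cover exactly {2, 3, 4, 5, 6, 7, 8, 9} — 8 values for 8 variables — and 4 appears only in position 3's list, so position 3 = 4.
Among the 7 still-open variables, 2 fits only position 7 (and all 7 values in {2, 3, 5, 6, 7, 8, 9} must be used), so position 7 = 2.
The 6 still-open variables together cover exactly {3, 5, 6, 7, 8, 9} — 6 values for 6 variables — and 6 appears only in position 2's list, so position 2 = 6.
The 2 variables position 1 and position 5 are confined to {7, 9}, which locks those values in; drop them from position 4, position 6, position 8.
So position 4 = 5.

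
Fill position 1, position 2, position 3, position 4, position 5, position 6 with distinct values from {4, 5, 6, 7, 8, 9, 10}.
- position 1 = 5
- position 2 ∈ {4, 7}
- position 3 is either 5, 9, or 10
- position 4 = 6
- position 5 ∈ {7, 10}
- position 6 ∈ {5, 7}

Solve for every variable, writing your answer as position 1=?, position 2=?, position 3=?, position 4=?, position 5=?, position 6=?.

position 1=5, position 2=4, position 3=9, position 4=6, position 5=10, position 6=7

position 1 has just one choice, so position 1 = 5. Strike 5 from position 3, position 6.
position 4 must be 6 (only option left).
position 6's domain is down to {7}, so position 6 = 7. Strike 7 from position 2, position 5.
position 2's domain is down to {4}, so position 2 = 4.
That leaves position 5 = 10. Eliminate 10 elsewhere: position 3.
That leaves position 3 = 9.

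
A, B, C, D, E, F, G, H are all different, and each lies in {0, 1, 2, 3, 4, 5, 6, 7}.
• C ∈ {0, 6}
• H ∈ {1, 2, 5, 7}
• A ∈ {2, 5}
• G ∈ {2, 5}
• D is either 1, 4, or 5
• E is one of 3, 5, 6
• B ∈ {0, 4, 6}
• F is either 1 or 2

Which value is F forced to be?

The 8 variables draw from only 8 values {0, 1, 2, 3, 4, 5, 6, 7}, so each is used; only E can be 3, hence E = 3.
Among the 7 still-open variables, 7 fits only H (and all 7 values in {0, 1, 2, 4, 5, 6, 7} must be used), so H = 7.
A and G share exactly the 2 values {2, 5}; by pigeonhole those values go to them, so strike 2, 5 from D, F.
So F = 1.

1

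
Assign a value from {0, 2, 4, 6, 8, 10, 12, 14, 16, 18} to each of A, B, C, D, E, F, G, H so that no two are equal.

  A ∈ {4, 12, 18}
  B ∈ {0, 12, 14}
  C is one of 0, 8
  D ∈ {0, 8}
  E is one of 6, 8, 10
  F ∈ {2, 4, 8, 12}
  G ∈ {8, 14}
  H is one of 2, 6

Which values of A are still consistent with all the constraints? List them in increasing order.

4, 18

The 2 variables C and D are confined to {0, 8}, which locks those values in; drop them from B, E, F, G.
G's domain is down to {14}, so G = 14. Strike 14 from B.
B must be 12 (only option left). Strike 12 from A, F.
No further eliminations apply; A can still be any of 4, 18.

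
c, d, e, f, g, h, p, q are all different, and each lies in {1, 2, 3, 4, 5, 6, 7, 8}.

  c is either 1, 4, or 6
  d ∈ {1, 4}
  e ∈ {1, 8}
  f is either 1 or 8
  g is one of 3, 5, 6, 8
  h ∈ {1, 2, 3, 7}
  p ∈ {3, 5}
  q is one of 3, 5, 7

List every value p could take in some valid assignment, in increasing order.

3, 5

The 8 variables draw from only 8 values {1, 2, 3, 4, 5, 6, 7, 8}, so each is used; only h can be 2, hence h = 2.
The 7 still-open variables together cover exactly {1, 3, 4, 5, 6, 7, 8} — 7 values for 7 variables — and 7 appears only in q's list, so q = 7.
e and f between them cover only {1, 8} — a naked pair. Remove those values from c, d, g.
d has just one choice, so d = 4. So c can't be 4.
That leaves c = 6. Remove 6 from g.
No further eliminations apply; p can still be any of 3, 5.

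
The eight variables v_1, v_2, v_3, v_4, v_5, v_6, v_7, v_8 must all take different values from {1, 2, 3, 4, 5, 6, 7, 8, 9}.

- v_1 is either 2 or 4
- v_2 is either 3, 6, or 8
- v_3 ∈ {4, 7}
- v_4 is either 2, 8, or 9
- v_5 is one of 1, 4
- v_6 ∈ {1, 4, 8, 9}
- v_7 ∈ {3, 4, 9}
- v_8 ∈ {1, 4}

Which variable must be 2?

The 8 variables draw from only 8 values {1, 2, 3, 4, 6, 7, 8, 9}, so each is used; only v_2 can be 6, hence v_2 = 6.
Among the 7 still-open variables, 3 fits only v_7 (and all 7 values in {1, 2, 3, 4, 7, 8, 9} must be used), so v_7 = 3.
The 6 still-open variables draw from only 6 values {1, 2, 4, 7, 8, 9}, so each is used; only v_3 can be 7, hence v_3 = 7.
v_5 and v_8 between them cover only {1, 4} — a naked pair. Remove those values from v_1, v_6.
So 2 goes to v_1.

v_1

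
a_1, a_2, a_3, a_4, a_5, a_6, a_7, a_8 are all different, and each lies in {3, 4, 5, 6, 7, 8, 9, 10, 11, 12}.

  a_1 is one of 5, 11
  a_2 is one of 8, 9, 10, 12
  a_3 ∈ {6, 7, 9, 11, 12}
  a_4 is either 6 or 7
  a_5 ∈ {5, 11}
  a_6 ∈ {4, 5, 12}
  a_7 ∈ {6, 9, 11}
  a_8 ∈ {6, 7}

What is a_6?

The 2 variables a_1 and a_5 are confined to {5, 11}, which locks those values in; drop them from a_3, a_6, a_7.
a_4 and a_8 between them cover only {6, 7} — a naked pair. Remove those values from a_3, a_7.
a_7's domain is down to {9}, so a_7 = 9. Strike 9 from a_2, a_3.
a_3's domain is down to {12}, so a_3 = 12. So a_2, a_6 can't be 12.
So a_6 = 4.

4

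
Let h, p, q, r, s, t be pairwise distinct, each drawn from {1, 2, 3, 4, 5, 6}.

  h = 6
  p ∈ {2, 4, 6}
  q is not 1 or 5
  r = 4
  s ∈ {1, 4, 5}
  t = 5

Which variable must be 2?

h must be 6 (only option left). Strike 6 from p, q.
r's domain is down to {4}, so r = 4. Eliminate 4 elsewhere: p, q, s.
So 2 goes to p.

p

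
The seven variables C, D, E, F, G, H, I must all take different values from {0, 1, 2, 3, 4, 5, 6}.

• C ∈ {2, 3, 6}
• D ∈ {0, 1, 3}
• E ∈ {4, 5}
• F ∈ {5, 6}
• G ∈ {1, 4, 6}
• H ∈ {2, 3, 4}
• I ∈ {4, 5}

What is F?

Among the 7 variables, 0 fits only D (and all 7 values in {0, 1, 2, 3, 4, 5, 6} must be used), so D = 0.
The 6 still-open variables together cover exactly {1, 2, 3, 4, 5, 6} — 6 values for 6 variables — and 1 appears only in G's list, so G = 1.
The 2 variables E and I are confined to {4, 5}, which locks those values in; drop them from F, H.
So F = 6.

6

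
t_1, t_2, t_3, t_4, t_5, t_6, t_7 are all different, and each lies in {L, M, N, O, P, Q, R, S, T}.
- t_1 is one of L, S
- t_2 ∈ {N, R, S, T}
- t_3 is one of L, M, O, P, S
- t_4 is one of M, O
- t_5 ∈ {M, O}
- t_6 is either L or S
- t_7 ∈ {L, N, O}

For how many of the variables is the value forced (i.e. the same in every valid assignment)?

2

t_1 and t_6 between them cover only {L, S} — a naked pair. Remove those values from t_2, t_3, t_7.
t_4 and t_5 between them cover only {M, O} — a naked pair. Remove those values from t_3, t_7.
t_3 must be P (only option left).
t_7 has just one choice, so t_7 = N. Strike N from t_2.
Determined: t_3=P, t_7=N. The other variables each still have more than one consistent value. That makes 2.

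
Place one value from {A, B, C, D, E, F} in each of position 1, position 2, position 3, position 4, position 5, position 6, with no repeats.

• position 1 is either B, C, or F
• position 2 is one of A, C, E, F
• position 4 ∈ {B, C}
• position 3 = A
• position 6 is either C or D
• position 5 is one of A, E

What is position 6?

D

position 3 must be A (only option left). So position 2, position 5 can't be A.
That leaves position 5 = E. Remove E from position 2.
Among the 4 still-open variables, D fits only position 6 (and all 4 values in {B, C, D, F} must be used), so position 6 = D.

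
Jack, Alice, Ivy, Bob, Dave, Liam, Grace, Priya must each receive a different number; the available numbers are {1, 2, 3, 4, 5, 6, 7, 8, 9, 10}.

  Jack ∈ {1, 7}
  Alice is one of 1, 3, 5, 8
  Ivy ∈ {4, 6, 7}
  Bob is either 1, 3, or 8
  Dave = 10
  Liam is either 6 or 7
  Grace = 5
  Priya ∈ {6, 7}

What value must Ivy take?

4

Dave's domain is down to {10}, so Dave = 10.
That leaves Grace = 5. Strike 5 from Alice.
Among the 6 still-open variables, 4 fits only Ivy (and all 6 values in {1, 3, 4, 6, 7, 8} must be used), so Ivy = 4.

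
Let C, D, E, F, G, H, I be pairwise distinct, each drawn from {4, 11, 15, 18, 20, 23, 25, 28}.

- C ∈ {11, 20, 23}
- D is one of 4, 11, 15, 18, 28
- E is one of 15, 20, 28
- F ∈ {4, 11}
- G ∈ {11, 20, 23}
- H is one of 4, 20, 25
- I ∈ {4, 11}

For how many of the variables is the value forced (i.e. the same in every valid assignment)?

The 2 variables F and I are confined to {4, 11}, which locks those values in; drop them from C, D, G, H.
The 2 variables C and G are confined to {20, 23}, which locks those values in; drop them from E, H.
That leaves H = 25.
Determined: H=25. The other variables each still have more than one consistent value. That makes 1.

1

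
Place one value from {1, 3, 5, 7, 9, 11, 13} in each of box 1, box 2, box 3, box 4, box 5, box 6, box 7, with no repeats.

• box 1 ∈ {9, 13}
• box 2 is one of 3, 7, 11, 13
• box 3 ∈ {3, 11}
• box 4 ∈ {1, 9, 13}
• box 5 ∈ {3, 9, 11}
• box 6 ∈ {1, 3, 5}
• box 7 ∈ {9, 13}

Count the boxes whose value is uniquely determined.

3

The 7 variables draw from only 7 values {1, 3, 5, 7, 9, 11, 13}, so each is used; only box 6 can be 5, hence box 6 = 5.
The 6 still-open variables together cover exactly {1, 3, 7, 9, 11, 13} — 6 values for 6 variables — and 1 appears only in box 4's list, so box 4 = 1.
The 5 still-open variables draw from only 5 values {3, 7, 9, 11, 13}, so each is used; only box 2 can be 7, hence box 2 = 7.
box 1 and box 7 between them cover only {9, 13} — a naked pair. Remove those values from box 5.
Determined: box 2=7, box 4=1, box 6=5. The other boxes each still have more than one consistent value. That makes 3.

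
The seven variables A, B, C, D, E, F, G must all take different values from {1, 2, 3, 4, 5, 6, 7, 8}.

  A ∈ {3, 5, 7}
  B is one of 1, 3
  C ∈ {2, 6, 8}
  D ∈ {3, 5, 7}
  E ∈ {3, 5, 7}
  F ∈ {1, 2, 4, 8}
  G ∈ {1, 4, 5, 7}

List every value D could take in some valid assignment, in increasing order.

3, 5, 7

The 3 variables A, D, E are confined to {3, 5, 7}, which locks those values in; drop them from B, G.
That leaves B = 1. Strike 1 from F, G.
G must be 4 (only option left). Eliminate 4 elsewhere: F.
No further eliminations apply; D can still be any of 3, 5, 7.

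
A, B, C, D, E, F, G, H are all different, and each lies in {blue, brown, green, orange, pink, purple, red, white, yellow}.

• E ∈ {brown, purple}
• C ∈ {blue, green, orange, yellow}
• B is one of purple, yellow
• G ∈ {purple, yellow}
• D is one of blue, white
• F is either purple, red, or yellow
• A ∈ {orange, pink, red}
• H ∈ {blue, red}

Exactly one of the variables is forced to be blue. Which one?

H

B and G between them cover only {purple, yellow} — a naked pair. Remove those values from C, E, F.
E must be brown (only option left).
F must be red (only option left). Remove red from A, H.
So blue goes to H.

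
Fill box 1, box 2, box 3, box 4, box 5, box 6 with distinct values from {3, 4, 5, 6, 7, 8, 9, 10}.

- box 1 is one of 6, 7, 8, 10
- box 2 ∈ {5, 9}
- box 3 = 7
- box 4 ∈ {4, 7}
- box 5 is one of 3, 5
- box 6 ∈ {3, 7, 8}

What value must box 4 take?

box 3 has just one choice, so box 3 = 7. Eliminate 7 elsewhere: box 1, box 4, box 6.
So box 4 = 4.

4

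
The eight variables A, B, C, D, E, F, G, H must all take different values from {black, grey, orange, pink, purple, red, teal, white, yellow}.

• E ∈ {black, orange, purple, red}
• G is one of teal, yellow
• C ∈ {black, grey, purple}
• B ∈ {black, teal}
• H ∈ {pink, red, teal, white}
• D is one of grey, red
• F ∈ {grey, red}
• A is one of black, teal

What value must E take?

The 2 variables A and B are confined to {black, teal}, which locks those values in; drop them from C, E, G, H.
That leaves G = yellow.
D and F between them cover only {grey, red} — a naked pair. Remove those values from C, E, H.
C's domain is down to {purple}, so C = purple. Remove purple from E.
So E = orange.

orange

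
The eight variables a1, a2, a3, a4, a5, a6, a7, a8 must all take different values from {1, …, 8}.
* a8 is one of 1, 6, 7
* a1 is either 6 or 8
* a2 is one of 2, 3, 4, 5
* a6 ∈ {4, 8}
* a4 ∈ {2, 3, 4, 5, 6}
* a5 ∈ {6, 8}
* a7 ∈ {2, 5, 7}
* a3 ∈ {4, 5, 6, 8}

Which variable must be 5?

Among the 8 variables, 1 fits only a8 (and all 8 values in {1, 2, 3, 4, 5, 6, 7, 8} must be used), so a8 = 1.
The 7 still-open variables draw from only 7 values {2, 3, 4, 5, 6, 7, 8}, so each is used; only a7 can be 7, hence a7 = 7.
a1 and a5 share exactly the 2 values {6, 8}; by pigeonhole those values go to them, so strike 6, 8 from a3, a4, a6.
a6's domain is down to {4}, so a6 = 4. Remove 4 from a2, a3, a4.
So 5 goes to a3.

a3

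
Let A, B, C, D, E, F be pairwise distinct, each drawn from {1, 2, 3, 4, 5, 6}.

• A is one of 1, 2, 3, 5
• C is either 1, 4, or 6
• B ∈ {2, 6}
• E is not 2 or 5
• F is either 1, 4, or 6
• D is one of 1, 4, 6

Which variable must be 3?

Among the 6 variables, 5 fits only A (and all 6 values in {1, 2, 3, 4, 5, 6} must be used), so A = 5.
The 5 still-open variables together cover exactly {1, 2, 3, 4, 6} — 5 values for 5 variables — and 2 appears only in B's list, so B = 2.
The 4 still-open variables together cover exactly {1, 3, 4, 6} — 4 values for 4 variables — and 3 appears only in E's list, so E = 3.

E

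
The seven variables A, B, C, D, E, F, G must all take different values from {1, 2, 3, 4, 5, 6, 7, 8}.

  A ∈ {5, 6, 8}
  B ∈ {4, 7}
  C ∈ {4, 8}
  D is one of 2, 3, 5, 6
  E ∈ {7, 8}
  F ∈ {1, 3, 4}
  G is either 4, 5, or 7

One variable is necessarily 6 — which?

A

B, C, E between them cover only {4, 7, 8} — a naked triple. Remove those values from A, F, G.
That leaves G = 5. Eliminate 5 elsewhere: A, D.
So 6 goes to A.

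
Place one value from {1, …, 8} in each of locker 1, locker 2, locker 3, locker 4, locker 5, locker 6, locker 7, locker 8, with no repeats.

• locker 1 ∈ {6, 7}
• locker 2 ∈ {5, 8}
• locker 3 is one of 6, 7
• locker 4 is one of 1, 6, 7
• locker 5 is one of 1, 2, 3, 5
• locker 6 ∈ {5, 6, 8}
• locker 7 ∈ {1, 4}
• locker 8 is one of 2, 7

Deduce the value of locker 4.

Among the 8 variables, 3 fits only locker 5 (and all 8 values in {1, 2, 3, 4, 5, 6, 7, 8} must be used), so locker 5 = 3.
Among the 7 still-open variables, 2 fits only locker 8 (and all 7 values in {1, 2, 4, 5, 6, 7, 8} must be used), so locker 8 = 2.
Among the 6 still-open variables, 4 fits only locker 7 (and all 6 values in {1, 4, 5, 6, 7, 8} must be used), so locker 7 = 4.
The 5 still-open variables together cover exactly {1, 5, 6, 7, 8} — 5 values for 5 variables — and 1 appears only in locker 4's list, so locker 4 = 1.

1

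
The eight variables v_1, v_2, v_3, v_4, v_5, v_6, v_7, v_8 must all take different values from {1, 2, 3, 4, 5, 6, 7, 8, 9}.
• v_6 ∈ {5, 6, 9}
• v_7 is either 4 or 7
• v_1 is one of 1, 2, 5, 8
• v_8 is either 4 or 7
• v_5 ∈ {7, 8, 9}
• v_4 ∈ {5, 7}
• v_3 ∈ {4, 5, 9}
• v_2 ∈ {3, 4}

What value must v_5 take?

The 2 variables v_7 and v_8 are confined to {4, 7}, which locks those values in; drop them from v_2, v_3, v_4, v_5.
That leaves v_2 = 3.
v_4 must be 5 (only option left). So v_1, v_3, v_6 can't be 5.
v_3 has just one choice, so v_3 = 9. Remove 9 from v_5, v_6.
So v_5 = 8.

8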